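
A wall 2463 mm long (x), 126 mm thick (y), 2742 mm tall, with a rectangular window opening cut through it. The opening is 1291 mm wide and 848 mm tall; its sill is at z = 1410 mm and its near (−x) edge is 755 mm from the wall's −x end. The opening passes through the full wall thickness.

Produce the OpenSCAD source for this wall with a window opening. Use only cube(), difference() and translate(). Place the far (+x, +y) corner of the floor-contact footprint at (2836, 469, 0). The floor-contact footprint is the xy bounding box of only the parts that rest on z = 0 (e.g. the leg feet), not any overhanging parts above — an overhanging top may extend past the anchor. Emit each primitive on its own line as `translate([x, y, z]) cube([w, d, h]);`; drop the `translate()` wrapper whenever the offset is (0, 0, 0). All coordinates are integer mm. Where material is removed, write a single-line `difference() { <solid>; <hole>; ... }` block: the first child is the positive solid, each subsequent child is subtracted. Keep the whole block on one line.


difference() { translate([373, 343, 0]) cube([2463, 126, 2742]); translate([1128, 343, 1410]) cube([1291, 126, 848]); }


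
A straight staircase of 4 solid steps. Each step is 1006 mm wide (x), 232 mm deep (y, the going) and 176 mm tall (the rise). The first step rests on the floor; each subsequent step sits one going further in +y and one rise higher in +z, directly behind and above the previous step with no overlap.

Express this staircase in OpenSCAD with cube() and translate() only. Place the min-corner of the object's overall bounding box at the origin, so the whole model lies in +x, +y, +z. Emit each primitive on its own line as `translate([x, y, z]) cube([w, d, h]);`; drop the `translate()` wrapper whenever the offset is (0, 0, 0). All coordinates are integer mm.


cube([1006, 232, 176]);
translate([0, 232, 176]) cube([1006, 232, 176]);
translate([0, 464, 352]) cube([1006, 232, 176]);
translate([0, 696, 528]) cube([1006, 232, 176]);


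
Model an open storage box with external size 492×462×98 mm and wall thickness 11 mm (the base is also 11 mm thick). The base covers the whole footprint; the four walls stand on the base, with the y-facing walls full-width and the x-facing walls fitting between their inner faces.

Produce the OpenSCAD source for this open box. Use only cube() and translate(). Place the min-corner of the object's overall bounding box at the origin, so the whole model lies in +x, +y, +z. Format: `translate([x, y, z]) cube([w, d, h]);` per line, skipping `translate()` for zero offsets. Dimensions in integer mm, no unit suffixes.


cube([492, 462, 11]);
translate([0, 0, 11]) cube([492, 11, 87]);
translate([0, 451, 11]) cube([492, 11, 87]);
translate([0, 11, 11]) cube([11, 440, 87]);
translate([481, 11, 11]) cube([11, 440, 87]);


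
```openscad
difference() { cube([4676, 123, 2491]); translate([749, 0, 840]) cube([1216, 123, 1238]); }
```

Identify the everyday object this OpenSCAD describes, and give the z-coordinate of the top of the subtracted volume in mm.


A wall with a window opening. The window head height is 2078 mm.

A wall with a rectangular opening subtracted — a window. Sill at z = 840, opening 1238 mm tall, so the head is at 840 + 1238 = 2078 mm.


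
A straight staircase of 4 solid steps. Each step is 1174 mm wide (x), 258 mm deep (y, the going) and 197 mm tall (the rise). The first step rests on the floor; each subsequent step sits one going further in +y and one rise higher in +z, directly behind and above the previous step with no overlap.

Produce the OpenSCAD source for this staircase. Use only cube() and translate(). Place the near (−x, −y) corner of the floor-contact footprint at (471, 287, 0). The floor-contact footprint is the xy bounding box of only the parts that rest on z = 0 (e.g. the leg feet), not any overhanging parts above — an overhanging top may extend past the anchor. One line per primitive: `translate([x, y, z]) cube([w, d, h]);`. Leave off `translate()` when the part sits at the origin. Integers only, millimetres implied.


translate([471, 287, 0]) cube([1174, 258, 197]);
translate([471, 545, 197]) cube([1174, 258, 197]);
translate([471, 803, 394]) cube([1174, 258, 197]);
translate([471, 1061, 591]) cube([1174, 258, 197]);


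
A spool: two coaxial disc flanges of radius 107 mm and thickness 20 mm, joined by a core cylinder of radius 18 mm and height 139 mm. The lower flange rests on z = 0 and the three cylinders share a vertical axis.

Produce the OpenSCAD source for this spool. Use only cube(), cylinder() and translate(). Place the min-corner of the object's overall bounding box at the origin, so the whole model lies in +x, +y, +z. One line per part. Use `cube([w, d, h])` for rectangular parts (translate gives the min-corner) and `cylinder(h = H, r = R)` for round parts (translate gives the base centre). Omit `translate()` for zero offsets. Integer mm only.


translate([107, 107, 0]) cylinder(h = 20, r = 107);
translate([107, 107, 20]) cylinder(h = 139, r = 18);
translate([107, 107, 159]) cylinder(h = 20, r = 107);


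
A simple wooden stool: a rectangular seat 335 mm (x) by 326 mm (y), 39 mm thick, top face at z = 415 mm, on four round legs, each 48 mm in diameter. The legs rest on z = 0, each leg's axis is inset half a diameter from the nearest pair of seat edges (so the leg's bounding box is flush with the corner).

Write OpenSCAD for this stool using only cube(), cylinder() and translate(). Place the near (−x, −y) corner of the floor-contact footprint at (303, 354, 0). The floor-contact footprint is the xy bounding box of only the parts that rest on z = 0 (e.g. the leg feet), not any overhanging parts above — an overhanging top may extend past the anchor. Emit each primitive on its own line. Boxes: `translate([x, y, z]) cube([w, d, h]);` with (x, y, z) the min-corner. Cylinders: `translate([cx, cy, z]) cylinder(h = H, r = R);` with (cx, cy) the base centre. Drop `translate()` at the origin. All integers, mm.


translate([303, 354, 376]) cube([335, 326, 39]);
translate([327, 378, 0]) cylinder(h = 376, r = 24);
translate([614, 378, 0]) cylinder(h = 376, r = 24);
translate([327, 656, 0]) cylinder(h = 376, r = 24);
translate([614, 656, 0]) cylinder(h = 376, r = 24);


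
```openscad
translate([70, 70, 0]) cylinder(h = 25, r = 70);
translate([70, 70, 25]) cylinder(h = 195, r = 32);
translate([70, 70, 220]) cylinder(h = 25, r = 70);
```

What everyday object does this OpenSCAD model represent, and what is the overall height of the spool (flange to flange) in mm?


A spool. The overall height is 245 mm.

Three coaxial cylinders, large–small–large — a spool. Two 25 mm flanges and a 195 mm core give 25 + 195 + 25 = 245 mm.


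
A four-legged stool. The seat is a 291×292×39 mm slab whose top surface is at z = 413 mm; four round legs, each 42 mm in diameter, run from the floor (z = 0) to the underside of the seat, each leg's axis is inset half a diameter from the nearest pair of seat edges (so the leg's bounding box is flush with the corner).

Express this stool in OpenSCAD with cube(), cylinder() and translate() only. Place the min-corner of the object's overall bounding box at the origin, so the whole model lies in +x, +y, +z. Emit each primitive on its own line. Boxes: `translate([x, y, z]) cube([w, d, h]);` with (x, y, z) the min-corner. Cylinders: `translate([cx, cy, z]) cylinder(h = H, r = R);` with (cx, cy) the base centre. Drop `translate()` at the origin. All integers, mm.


translate([0, 0, 374]) cube([291, 292, 39]);
translate([21, 21, 0]) cylinder(h = 374, r = 21);
translate([270, 21, 0]) cylinder(h = 374, r = 21);
translate([21, 271, 0]) cylinder(h = 374, r = 21);
translate([270, 271, 0]) cylinder(h = 374, r = 21);


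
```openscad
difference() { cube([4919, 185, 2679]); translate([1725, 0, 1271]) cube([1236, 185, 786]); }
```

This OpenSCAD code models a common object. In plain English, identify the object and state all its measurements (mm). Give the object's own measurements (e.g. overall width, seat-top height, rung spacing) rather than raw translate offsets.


A wall 4919 mm long (x), 185 mm thick (y), 2679 mm tall, with a rectangular window opening cut through it. The opening is 1236 mm wide and 786 mm tall; its sill is at z = 1271 mm and its near (−x) edge is 1725 mm from the wall's −x end. The opening passes through the full wall thickness.


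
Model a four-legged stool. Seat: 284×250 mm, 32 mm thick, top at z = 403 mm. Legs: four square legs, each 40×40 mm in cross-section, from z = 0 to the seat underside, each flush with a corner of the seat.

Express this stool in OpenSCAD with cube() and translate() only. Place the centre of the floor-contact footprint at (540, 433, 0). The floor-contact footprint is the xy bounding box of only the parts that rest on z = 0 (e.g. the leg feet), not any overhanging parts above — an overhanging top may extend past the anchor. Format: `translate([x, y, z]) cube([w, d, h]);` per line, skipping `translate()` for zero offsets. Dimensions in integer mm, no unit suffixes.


translate([398, 308, 371]) cube([284, 250, 32]);
translate([398, 308, 0]) cube([40, 40, 371]);
translate([642, 308, 0]) cube([40, 40, 371]);
translate([398, 518, 0]) cube([40, 40, 371]);
translate([642, 518, 0]) cube([40, 40, 371]);


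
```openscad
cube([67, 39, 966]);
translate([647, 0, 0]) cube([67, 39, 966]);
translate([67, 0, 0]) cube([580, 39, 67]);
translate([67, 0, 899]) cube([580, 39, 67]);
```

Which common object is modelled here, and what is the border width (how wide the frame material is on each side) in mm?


A picture frame. The border width is 67 mm.

Four thin pieces enclosing a rectangular opening — a picture frame. The two full-height stiles are 966 mm tall; the top rail sits at z = 899 and is 67 mm tall, so the border above the opening is 966 − 899 = 67 mm, matching the stile x-width.


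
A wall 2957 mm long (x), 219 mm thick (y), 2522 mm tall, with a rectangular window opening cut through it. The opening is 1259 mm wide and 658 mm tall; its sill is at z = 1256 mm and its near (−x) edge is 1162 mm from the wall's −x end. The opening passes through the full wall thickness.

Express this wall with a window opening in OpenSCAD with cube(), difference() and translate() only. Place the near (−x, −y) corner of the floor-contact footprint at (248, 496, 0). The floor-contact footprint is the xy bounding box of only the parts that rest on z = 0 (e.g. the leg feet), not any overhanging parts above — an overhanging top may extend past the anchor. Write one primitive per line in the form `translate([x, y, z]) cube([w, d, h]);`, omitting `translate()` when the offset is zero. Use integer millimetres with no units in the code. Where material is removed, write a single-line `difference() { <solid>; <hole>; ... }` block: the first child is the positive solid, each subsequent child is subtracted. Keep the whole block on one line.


difference() { translate([248, 496, 0]) cube([2957, 219, 2522]); translate([1410, 496, 1256]) cube([1259, 219, 658]); }


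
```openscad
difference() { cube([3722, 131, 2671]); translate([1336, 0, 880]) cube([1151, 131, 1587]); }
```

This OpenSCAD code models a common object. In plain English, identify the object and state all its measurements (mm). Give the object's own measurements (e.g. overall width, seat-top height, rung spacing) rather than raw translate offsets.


A wall 3722 mm long (x), 131 mm thick (y), 2671 mm tall, with a rectangular window opening cut through it. The opening is 1151 mm wide and 1587 mm tall; its sill is at z = 880 mm and its near (−x) edge is 1336 mm from the wall's −x end. The opening passes through the full wall thickness.


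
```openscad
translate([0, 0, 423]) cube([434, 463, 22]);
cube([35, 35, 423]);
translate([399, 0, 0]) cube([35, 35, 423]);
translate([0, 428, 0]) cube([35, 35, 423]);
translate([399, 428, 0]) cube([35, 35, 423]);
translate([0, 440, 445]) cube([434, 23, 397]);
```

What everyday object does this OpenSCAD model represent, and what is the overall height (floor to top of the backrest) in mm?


A chair. The overall height is 842 mm.

A slab on four corner posts with a tall panel at the back — a chair. The seat slab sits at z = 423 with thickness 22, and the 397 mm backrest starts at the seat top, so the overall height is 423 + 22 + 397 = 842 mm.


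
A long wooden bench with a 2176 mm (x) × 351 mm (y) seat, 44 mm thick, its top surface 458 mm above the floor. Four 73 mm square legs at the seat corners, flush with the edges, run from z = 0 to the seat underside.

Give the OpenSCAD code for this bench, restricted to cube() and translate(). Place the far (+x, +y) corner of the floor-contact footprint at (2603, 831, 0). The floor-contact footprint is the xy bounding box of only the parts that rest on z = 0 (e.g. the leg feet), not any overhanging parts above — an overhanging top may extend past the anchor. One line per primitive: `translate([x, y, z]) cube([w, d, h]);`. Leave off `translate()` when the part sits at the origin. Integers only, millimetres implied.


// leg_h = 458 − 44 = 414
translate([427, 480, 414]) cube([2176, 351, 44]);
translate([427, 480, 0]) cube([73, 73, 414]);
translate([427, 758, 0]) cube([73, 73, 414]);
translate([2530, 480, 0]) cube([73, 73, 414]);
translate([2530, 758, 0]) cube([73, 73, 414]);


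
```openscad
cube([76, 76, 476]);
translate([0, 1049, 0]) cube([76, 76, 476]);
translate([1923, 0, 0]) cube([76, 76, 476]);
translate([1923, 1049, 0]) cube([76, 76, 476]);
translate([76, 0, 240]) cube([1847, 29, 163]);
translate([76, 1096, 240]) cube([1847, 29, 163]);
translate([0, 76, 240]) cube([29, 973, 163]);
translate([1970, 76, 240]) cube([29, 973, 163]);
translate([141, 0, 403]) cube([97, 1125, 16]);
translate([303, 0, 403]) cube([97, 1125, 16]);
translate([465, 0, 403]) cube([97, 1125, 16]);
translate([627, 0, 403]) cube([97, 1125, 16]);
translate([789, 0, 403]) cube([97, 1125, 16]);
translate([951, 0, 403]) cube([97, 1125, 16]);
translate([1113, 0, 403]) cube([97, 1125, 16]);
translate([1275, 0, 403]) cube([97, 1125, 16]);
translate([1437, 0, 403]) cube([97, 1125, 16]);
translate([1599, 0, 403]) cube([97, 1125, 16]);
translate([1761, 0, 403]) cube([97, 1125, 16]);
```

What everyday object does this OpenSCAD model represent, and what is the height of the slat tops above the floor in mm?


A bed frame. The slat-top height is 419 mm.

Four posts, four rails, and a row of slats — a bed frame. Slats sit on the rails at z = 240 + 163 = 403; with slat thickness 16, the top is 419 mm.


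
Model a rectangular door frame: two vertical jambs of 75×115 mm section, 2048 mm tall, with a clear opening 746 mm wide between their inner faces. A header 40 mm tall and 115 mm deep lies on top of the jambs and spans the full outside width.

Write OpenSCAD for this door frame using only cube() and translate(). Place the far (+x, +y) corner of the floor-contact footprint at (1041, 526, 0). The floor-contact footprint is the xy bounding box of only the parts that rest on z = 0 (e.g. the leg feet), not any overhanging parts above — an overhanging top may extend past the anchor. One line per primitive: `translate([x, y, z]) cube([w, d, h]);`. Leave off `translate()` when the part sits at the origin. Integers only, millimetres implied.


translate([145, 411, 0]) cube([75, 115, 2048]);
translate([966, 411, 0]) cube([75, 115, 2048]);
translate([145, 411, 2048]) cube([896, 115, 40]);


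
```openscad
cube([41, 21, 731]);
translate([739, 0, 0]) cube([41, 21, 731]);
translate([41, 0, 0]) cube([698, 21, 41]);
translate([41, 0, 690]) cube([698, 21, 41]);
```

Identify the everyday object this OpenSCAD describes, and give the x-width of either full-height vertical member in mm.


A picture frame. The border width is 41 mm.

Four thin pieces enclosing a rectangular opening — a picture frame. The two full-height stiles are 731 mm tall; the top rail sits at z = 690 and is 41 mm tall, so the border above the opening is 731 − 690 = 41 mm, matching the stile x-width.


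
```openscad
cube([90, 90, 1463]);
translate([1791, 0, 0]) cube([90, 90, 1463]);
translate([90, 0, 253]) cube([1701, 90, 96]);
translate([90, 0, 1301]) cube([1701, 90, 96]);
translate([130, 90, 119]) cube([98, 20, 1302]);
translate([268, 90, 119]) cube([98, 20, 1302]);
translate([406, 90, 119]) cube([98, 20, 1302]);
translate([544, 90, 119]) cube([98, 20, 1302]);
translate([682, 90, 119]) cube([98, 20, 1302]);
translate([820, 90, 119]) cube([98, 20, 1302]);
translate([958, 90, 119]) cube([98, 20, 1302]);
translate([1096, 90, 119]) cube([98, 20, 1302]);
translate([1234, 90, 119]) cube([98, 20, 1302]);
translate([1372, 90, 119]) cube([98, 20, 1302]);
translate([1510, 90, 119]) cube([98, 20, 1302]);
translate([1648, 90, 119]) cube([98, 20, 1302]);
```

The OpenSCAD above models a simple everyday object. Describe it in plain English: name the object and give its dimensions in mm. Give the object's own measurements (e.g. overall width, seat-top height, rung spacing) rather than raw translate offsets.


A fence section. Two 90×90 mm posts, 1463 mm tall, stand on the floor with a clear span of 1701 mm between their inner faces. Two horizontal rails of 90×96 mm section span the gap between the posts with their undersides at z = 253 mm and z = 1301 mm, flush with the posts' −y face. 12 pickets, each 98 mm wide, 20 mm thick and 1302 mm tall, are fixed to the +y face of the rails with their bottoms at z = 119 mm, spaced across the span with a 40 mm gap after the −x post and between neighbouring pickets, with 45 mm left before the +x post.


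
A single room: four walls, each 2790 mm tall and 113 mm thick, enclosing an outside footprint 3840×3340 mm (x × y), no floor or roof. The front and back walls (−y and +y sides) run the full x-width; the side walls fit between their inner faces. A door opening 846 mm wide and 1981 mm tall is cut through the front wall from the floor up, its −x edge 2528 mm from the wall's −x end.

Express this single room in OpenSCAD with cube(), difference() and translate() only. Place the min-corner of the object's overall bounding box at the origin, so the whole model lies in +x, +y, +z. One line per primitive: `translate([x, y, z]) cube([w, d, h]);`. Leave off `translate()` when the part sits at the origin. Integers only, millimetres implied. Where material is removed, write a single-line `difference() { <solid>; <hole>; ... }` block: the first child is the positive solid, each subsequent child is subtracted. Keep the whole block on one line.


difference() { cube([3840, 113, 2790]); translate([2528, 0, 0]) cube([846, 113, 1981]); }
translate([0, 3227, 0]) cube([3840, 113, 2790]);
translate([0, 113, 0]) cube([113, 3114, 2790]);
translate([3727, 113, 0]) cube([113, 3114, 2790]);


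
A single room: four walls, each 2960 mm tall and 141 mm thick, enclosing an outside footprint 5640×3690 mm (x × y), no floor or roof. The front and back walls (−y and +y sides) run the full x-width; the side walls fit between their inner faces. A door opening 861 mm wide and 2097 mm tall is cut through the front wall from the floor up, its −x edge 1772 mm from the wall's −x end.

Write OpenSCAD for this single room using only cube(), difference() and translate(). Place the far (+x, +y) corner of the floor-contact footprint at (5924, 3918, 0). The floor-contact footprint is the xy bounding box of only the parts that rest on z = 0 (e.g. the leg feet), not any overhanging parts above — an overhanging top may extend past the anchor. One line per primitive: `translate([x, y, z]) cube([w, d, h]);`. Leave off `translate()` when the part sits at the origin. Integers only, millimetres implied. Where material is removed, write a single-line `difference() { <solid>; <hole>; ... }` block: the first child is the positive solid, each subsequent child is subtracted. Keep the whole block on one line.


difference() { translate([284, 228, 0]) cube([5640, 141, 2960]); translate([2056, 228, 0]) cube([861, 141, 2097]); }
translate([284, 3777, 0]) cube([5640, 141, 2960]);
translate([284, 369, 0]) cube([141, 3408, 2960]);
translate([5783, 369, 0]) cube([141, 3408, 2960]);


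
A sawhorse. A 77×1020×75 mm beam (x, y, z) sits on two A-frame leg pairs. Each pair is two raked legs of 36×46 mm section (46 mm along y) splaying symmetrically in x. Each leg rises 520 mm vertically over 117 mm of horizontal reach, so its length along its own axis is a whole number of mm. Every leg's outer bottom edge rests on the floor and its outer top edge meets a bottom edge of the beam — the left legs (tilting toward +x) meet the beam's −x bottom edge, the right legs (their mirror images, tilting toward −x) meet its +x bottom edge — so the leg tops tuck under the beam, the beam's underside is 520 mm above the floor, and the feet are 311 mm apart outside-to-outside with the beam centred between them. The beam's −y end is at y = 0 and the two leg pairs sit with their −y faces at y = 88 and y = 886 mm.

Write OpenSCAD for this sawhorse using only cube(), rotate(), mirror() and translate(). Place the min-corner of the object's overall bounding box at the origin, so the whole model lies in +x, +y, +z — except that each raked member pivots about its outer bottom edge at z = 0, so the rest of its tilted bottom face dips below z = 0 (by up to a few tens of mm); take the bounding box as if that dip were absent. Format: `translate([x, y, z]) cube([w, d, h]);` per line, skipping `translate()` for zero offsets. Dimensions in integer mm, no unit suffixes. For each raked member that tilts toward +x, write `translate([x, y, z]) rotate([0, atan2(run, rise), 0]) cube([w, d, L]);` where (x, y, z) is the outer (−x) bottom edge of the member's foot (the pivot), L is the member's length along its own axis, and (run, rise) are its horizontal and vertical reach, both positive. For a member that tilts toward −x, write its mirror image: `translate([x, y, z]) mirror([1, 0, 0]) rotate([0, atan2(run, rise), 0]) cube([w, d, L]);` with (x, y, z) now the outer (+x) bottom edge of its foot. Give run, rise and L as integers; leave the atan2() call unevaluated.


translate([117, 0, 520]) cube([77, 1020, 75]);
translate([0, 88, 0]) rotate([0, atan2(117, 520), 0]) cube([36, 46, 533]);
translate([311, 88, 0]) mirror([1, 0, 0]) rotate([0, atan2(117, 520), 0]) cube([36, 46, 533]);
translate([0, 886, 0]) rotate([0, atan2(117, 520), 0]) cube([36, 46, 533]);
translate([311, 886, 0]) mirror([1, 0, 0]) rotate([0, atan2(117, 520), 0]) cube([36, 46, 533]);


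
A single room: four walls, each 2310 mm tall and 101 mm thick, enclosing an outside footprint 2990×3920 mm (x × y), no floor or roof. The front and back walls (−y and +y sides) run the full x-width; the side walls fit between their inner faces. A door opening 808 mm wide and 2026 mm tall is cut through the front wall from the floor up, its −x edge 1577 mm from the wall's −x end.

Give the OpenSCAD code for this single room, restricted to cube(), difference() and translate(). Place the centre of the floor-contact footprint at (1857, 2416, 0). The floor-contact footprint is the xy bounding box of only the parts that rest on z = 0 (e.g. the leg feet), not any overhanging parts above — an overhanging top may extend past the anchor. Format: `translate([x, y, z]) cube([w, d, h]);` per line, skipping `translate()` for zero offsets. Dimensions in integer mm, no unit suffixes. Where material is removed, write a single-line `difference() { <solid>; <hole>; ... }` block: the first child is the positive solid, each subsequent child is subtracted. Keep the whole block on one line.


difference() { translate([362, 456, 0]) cube([2990, 101, 2310]); translate([1939, 456, 0]) cube([808, 101, 2026]); }
translate([362, 4275, 0]) cube([2990, 101, 2310]);
translate([362, 557, 0]) cube([101, 3718, 2310]);
translate([3251, 557, 0]) cube([101, 3718, 2310]);


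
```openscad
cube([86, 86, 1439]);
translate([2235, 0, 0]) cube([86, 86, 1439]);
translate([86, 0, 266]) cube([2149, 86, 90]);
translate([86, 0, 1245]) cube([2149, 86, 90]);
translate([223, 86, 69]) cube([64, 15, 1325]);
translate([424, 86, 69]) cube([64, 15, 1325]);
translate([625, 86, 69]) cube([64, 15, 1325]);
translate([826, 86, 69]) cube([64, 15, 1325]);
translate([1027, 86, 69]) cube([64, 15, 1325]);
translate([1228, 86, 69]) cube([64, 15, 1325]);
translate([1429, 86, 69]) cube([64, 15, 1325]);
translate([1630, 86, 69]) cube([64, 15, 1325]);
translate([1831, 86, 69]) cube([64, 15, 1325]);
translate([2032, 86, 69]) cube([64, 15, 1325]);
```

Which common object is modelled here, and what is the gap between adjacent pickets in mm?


A fence section. The picket gap is 137 mm.

Two posts, two rails, 10 pickets — a fence section. Span 2149 mm holds 10 pickets of 64 mm with 11 equal gaps: ⌊(2149 − 10·64) / 11⌋ = 137 mm.


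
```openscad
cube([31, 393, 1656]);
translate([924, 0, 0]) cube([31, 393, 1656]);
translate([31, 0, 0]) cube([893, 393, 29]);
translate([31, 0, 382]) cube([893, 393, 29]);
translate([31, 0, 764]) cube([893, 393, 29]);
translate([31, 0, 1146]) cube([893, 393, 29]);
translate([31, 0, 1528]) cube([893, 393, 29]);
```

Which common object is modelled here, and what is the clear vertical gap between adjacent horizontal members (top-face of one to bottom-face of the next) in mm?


A bookshelf. The clear shelf gap is 353 mm.

Two tall side panels with 5 horizontal boards between them — a bookshelf. The first two shelf undersides are at z = 0 and z = 382; with shelf thickness 29, the clear gap is 382 − 0 − 29 = 353 mm.


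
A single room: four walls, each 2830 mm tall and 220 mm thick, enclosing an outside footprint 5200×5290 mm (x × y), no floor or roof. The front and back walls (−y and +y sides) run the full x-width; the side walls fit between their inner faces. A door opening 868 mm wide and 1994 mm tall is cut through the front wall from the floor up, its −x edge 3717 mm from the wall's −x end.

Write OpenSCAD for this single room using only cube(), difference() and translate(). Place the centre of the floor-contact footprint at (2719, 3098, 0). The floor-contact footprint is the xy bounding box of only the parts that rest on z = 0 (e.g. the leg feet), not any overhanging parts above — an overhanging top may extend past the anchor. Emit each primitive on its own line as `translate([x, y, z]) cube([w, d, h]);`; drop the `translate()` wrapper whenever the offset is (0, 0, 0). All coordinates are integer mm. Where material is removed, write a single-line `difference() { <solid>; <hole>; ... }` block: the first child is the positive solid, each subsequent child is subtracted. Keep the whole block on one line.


difference() { translate([119, 453, 0]) cube([5200, 220, 2830]); translate([3836, 453, 0]) cube([868, 220, 1994]); }
translate([119, 5523, 0]) cube([5200, 220, 2830]);
translate([119, 673, 0]) cube([220, 4850, 2830]);
translate([5099, 673, 0]) cube([220, 4850, 2830]);


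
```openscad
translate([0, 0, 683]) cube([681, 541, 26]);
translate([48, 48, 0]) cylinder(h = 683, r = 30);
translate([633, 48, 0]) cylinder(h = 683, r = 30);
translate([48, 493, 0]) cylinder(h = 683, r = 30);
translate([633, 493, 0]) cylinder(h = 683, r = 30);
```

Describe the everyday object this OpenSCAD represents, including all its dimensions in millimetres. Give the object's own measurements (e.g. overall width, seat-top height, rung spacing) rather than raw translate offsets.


A rectangular dining table. The top is 681×541×26 mm with its upper surface at z = 709 mm. It stands on four round legs of 60 mm diameter, each leg's bounding box inset 18 mm from the nearest pair of top edges, running from the floor to the underside of the top.


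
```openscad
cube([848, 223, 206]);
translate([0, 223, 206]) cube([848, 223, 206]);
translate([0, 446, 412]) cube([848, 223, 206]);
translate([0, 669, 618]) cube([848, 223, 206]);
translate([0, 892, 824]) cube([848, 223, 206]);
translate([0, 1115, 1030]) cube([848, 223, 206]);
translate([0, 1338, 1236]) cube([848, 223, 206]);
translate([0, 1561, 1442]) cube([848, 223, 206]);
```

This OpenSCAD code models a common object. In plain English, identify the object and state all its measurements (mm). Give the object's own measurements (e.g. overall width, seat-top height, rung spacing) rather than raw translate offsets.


A straight staircase of 8 solid steps. Each step is 848 mm wide (x), 223 mm deep (y, the going) and 206 mm tall (the rise). The first step rests on the floor; each subsequent step sits one going further in +y and one rise higher in +z, directly behind and above the previous step with no overlap.


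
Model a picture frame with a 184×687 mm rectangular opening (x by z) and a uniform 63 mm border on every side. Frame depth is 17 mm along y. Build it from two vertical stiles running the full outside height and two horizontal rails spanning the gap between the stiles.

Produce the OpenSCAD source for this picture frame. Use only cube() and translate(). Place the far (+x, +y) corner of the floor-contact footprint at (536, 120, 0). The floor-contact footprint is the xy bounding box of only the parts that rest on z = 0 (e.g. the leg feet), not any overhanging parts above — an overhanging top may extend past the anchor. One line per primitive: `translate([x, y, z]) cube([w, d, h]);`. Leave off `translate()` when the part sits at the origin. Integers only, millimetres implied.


translate([226, 103, 0]) cube([63, 17, 813]);
translate([473, 103, 0]) cube([63, 17, 813]);
translate([289, 103, 0]) cube([184, 17, 63]);
translate([289, 103, 750]) cube([184, 17, 63]);


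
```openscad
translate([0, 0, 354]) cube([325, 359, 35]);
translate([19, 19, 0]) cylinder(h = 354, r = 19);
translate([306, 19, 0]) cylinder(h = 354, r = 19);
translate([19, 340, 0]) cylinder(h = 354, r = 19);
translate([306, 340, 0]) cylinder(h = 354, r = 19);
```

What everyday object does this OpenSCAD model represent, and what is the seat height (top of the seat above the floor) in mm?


A stool. The seat height is 389 mm.

A 325×359×35 slab at z = 354 on four corner cylinders — a stool. The seat top is 354 + 35 = 389 mm.


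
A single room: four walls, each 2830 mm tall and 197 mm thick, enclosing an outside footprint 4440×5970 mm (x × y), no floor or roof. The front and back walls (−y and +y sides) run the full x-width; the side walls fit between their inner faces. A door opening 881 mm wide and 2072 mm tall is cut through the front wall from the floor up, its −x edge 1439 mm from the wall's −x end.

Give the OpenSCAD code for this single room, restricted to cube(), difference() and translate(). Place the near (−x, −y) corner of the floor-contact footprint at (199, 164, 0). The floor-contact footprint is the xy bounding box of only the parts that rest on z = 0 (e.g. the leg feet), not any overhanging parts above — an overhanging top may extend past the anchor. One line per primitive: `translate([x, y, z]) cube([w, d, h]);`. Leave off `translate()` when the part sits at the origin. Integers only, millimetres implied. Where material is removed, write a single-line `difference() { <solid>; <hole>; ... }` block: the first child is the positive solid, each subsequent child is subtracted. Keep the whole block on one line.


difference() { translate([199, 164, 0]) cube([4440, 197, 2830]); translate([1638, 164, 0]) cube([881, 197, 2072]); }
translate([199, 5937, 0]) cube([4440, 197, 2830]);
translate([199, 361, 0]) cube([197, 5576, 2830]);
translate([4442, 361, 0]) cube([197, 5576, 2830]);


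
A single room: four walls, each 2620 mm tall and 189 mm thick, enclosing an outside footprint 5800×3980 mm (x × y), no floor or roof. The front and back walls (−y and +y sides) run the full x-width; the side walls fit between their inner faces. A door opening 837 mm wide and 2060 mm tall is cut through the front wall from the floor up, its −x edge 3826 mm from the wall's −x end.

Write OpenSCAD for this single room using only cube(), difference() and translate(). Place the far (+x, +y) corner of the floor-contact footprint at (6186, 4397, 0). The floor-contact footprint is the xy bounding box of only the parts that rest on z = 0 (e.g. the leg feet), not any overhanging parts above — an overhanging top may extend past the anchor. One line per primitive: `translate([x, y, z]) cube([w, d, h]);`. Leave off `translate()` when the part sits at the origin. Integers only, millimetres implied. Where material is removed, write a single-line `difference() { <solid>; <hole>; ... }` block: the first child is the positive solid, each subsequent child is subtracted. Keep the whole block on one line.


difference() { translate([386, 417, 0]) cube([5800, 189, 2620]); translate([4212, 417, 0]) cube([837, 189, 2060]); }
translate([386, 4208, 0]) cube([5800, 189, 2620]);
translate([386, 606, 0]) cube([189, 3602, 2620]);
translate([5997, 606, 0]) cube([189, 3602, 2620]);


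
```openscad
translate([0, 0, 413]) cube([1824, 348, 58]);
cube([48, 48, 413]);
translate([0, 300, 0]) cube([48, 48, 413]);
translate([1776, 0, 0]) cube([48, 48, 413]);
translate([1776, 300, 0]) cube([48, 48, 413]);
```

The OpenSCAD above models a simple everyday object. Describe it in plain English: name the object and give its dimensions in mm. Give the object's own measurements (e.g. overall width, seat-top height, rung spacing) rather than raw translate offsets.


A bench: a 1824×348 mm seat slab, 58 mm thick, top at z = 471 mm, on four 48×48 mm square legs flush with the seat corners and standing on z = 0.


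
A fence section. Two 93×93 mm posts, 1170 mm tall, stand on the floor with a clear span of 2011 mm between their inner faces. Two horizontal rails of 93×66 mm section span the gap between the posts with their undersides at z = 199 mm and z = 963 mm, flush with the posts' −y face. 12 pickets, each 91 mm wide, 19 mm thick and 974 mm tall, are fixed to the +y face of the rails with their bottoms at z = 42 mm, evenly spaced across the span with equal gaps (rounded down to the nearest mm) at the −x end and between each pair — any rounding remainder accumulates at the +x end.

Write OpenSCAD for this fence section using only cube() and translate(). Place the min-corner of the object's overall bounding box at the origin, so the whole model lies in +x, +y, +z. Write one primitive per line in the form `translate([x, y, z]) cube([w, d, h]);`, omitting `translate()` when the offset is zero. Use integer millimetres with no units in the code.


cube([93, 93, 1170]);
translate([2104, 0, 0]) cube([93, 93, 1170]);
translate([93, 0, 199]) cube([2011, 93, 66]);
translate([93, 0, 963]) cube([2011, 93, 66]);
translate([163, 93, 42]) cube([91, 19, 974]);
translate([324, 93, 42]) cube([91, 19, 974]);
translate([485, 93, 42]) cube([91, 19, 974]);
translate([646, 93, 42]) cube([91, 19, 974]);
translate([807, 93, 42]) cube([91, 19, 974]);
translate([968, 93, 42]) cube([91, 19, 974]);
translate([1129, 93, 42]) cube([91, 19, 974]);
translate([1290, 93, 42]) cube([91, 19, 974]);
translate([1451, 93, 42]) cube([91, 19, 974]);
translate([1612, 93, 42]) cube([91, 19, 974]);
translate([1773, 93, 42]) cube([91, 19, 974]);
translate([1934, 93, 42]) cube([91, 19, 974]);


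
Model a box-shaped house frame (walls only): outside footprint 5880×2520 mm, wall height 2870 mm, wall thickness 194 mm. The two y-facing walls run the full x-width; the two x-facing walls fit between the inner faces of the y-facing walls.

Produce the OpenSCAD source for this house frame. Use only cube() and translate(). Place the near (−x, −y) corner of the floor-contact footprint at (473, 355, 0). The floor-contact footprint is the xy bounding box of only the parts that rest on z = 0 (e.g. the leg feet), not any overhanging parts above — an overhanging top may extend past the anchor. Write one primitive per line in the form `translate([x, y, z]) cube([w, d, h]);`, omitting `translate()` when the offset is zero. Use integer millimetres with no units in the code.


translate([473, 355, 0]) cube([5880, 194, 2870]);
translate([473, 2681, 0]) cube([5880, 194, 2870]);
translate([473, 549, 0]) cube([194, 2132, 2870]);
translate([6159, 549, 0]) cube([194, 2132, 2870]);


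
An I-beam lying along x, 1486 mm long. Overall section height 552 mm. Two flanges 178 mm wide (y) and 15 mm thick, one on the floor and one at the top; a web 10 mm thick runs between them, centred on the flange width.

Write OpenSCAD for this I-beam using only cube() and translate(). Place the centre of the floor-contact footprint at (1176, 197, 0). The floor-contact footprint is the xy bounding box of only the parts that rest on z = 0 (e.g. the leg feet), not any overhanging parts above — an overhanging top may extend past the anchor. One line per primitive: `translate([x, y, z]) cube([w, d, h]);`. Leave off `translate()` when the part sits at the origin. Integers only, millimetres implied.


translate([433, 108, 0]) cube([1486, 178, 15]);
translate([433, 192, 15]) cube([1486, 10, 522]);
translate([433, 108, 537]) cube([1486, 178, 15]);


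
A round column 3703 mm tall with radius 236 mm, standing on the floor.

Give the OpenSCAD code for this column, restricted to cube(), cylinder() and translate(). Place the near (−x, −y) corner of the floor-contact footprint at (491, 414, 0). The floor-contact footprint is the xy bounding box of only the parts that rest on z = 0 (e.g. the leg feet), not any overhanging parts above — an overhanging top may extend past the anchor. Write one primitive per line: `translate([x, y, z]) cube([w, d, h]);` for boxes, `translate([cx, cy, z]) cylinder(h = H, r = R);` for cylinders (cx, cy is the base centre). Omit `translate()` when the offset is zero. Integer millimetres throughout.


translate([727, 650, 0]) cylinder(h = 3703, r = 236);


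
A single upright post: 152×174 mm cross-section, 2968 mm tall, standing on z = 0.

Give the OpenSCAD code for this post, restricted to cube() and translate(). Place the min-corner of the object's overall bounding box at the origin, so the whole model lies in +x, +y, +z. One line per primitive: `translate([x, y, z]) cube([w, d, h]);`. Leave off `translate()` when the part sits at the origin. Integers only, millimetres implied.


cube([152, 174, 2968]);


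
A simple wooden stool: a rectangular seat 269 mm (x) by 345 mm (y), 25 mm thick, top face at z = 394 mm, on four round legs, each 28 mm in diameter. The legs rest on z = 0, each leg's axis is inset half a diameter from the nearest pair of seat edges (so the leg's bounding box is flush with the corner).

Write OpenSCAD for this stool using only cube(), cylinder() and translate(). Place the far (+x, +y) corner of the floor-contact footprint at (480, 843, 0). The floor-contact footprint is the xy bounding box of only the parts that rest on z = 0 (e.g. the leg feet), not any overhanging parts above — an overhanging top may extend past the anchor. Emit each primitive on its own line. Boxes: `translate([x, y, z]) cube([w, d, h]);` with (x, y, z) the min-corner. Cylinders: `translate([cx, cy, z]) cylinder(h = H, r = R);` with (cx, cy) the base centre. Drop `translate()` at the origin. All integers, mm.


translate([211, 498, 369]) cube([269, 345, 25]);
translate([225, 512, 0]) cylinder(h = 369, r = 14);
translate([466, 512, 0]) cylinder(h = 369, r = 14);
translate([225, 829, 0]) cylinder(h = 369, r = 14);
translate([466, 829, 0]) cylinder(h = 369, r = 14);


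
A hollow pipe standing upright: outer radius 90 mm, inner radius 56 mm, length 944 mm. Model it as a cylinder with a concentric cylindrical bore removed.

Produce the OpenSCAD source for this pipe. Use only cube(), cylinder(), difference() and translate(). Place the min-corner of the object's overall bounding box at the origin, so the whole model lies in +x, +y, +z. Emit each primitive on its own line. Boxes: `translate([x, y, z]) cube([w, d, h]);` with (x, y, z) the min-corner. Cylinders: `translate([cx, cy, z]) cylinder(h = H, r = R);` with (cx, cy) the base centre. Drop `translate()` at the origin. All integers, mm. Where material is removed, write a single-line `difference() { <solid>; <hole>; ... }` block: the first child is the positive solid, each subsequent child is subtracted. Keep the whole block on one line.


difference() { translate([90, 90, 0]) cylinder(h = 944, r = 90); translate([90, 90, 0]) cylinder(h = 944, r = 56); }
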